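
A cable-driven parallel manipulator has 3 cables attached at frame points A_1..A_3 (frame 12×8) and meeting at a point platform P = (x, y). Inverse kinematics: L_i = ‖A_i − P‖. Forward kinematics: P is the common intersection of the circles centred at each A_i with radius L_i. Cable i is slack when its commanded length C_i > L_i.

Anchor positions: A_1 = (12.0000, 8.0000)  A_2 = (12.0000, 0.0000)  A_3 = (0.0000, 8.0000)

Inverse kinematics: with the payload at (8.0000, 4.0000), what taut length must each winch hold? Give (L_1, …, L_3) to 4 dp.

(5.6569, 5.6569, 8.9443)

L_1: Δ = A_1−P = (4.0000, 4.0000) → ‖Δ‖ = √32.0000 = 5.6569
L_2: Δ = A_2−P = (4.0000, -4.0000) → ‖Δ‖ = √32.0000 = 5.6569
L_3: Δ = A_3−P = (-8.0000, 4.0000) → ‖Δ‖ = √80.0000 = 8.9443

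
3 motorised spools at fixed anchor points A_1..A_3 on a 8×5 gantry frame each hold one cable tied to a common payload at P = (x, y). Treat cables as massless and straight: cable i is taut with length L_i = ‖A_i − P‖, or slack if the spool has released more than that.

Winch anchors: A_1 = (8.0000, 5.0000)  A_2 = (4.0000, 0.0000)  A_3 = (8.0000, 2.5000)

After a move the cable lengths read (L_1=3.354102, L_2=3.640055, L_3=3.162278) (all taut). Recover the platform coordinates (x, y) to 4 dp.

(5.0000, 3.5000)

each cable: (A_i−P)·(A_i−P) = L_i²; let q_i = ‖A_i‖²−L_i²
q_1 = 64.0000+25.0000−11.2500 = 77.7500
row 1: 8.0000x + 10.0000y = 75.0000  (q_2=2.7500)
row 2: 0.0000x + 5.0000y = 17.5000  (q_3=60.2500)
Cramer on rows 1–2 → x = 5.0000, y = 3.5000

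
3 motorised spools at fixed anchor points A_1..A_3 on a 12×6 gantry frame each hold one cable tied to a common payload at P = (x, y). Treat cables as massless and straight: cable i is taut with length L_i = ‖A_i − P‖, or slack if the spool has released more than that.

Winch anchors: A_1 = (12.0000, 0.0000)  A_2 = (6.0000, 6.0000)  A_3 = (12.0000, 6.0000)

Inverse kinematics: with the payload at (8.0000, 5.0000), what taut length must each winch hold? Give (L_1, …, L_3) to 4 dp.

cable 1: Δx=4.0000, Δy=-5.0000; L_1 = √(Δx²+Δy²) = 6.4031
cable 2: Δx=-2.0000, Δy=1.0000; L_2 = √(Δx²+Δy²) = 2.2361
cable 3: Δx=4.0000, Δy=1.0000; L_3 = √(Δx²+Δy²) = 4.1231

(6.4031, 2.2361, 4.1231)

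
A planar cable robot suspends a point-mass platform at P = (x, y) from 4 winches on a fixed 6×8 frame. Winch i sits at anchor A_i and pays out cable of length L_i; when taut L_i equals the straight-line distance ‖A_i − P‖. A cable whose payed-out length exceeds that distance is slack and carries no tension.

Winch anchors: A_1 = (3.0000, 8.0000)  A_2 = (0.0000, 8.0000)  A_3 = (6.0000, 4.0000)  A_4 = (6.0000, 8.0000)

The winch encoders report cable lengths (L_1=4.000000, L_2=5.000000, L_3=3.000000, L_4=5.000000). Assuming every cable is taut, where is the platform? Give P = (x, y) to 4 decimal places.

expand ‖A_i−P‖²=L_i² and subtract eq 1 (q_i ≔ ‖A_i‖²−L_i²)
q_1 = 9.0000+64.0000−16.0000 = 57.0000
eq1−eq2 → [6.0000  0.0000]·P = 18.0000
eq1−eq3 → [-6.0000  8.0000]·P = 14.0000
eq1−eq4 → [-6.0000  0.0000]·P = -18.0000
2×2 solve → P = (3.0000, 4.0000)
check cable 4: ‖A_4−P‖² = 25.0000 ≈ L_4² = 25.0000 ✓

(3.0000, 4.0000)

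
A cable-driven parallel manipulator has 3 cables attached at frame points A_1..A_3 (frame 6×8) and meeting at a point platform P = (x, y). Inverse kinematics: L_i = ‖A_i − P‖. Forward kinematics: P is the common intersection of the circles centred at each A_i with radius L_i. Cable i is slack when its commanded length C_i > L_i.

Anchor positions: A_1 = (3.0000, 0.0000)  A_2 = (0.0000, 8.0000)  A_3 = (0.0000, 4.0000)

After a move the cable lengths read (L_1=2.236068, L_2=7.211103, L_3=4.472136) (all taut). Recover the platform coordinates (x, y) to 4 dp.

expand ‖A_i−P‖²=L_i² and subtract eq 1 (c_i ≔ ‖A_i‖²−L_i²)
c_1 = 9.0000+0.0000−5.0000 = 4.0000
eq1−eq2 → [6.0000  -16.0000]·P = -8.0000
eq1−eq3 → [6.0000  -8.0000]·P = 8.0000
2×2 solve → P = (4.0000, 2.0000)

(4.0000, 2.0000)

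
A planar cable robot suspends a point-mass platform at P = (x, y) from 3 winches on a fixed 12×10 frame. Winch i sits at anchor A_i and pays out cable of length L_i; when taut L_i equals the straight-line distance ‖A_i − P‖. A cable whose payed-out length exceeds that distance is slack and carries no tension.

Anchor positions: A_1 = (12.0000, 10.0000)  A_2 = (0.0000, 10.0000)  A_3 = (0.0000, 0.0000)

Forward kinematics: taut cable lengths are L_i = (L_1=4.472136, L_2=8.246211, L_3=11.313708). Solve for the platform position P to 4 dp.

circle eqns → linear via eq_j − eq_1; set k_j = A_j·A_j − L_j²
k_1 = 144.0000+100.0000−20.0000 = 224.0000
24.0000·x + 0.0000·y = k_1−k_2 = 192.0000
24.0000·x + 20.0000·y = k_1−k_3 = 352.0000
solve first two rows → x=8.0000, y=8.0000

(8.0000, 8.0000)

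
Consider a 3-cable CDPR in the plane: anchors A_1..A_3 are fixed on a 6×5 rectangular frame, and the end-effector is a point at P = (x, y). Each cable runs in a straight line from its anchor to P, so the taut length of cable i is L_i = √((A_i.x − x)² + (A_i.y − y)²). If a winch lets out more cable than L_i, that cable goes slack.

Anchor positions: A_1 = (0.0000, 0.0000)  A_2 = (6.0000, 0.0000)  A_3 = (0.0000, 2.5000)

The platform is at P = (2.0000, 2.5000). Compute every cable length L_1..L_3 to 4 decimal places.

cable 1: Δx=-2.0000, Δy=-2.5000; L_1 = √(Δx²+Δy²) = 3.2016
cable 2: Δx=4.0000, Δy=-2.5000; L_2 = √(Δx²+Δy²) = 4.7170
cable 3: Δx=-2.0000, Δy=0.0000; L_3 = √(Δx²+Δy²) = 2.0000

(3.2016, 4.7170, 2.0000)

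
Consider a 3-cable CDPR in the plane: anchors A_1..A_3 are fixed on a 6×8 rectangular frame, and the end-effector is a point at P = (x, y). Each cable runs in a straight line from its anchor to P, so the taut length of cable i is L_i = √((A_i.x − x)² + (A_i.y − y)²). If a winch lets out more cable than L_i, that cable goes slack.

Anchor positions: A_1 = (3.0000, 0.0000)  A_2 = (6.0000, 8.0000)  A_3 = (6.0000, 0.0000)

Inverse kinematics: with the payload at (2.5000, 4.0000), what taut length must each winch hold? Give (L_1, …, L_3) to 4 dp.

L_1: Δ = A_1−P = (0.5000, -4.0000) → ‖Δ‖ = √16.2500 = 4.0311
L_2: Δ = A_2−P = (3.5000, 4.0000) → ‖Δ‖ = √28.2500 = 5.3151
L_3: Δ = A_3−P = (3.5000, -4.0000) → ‖Δ‖ = √28.2500 = 5.3151

(4.0311, 5.3151, 5.3151)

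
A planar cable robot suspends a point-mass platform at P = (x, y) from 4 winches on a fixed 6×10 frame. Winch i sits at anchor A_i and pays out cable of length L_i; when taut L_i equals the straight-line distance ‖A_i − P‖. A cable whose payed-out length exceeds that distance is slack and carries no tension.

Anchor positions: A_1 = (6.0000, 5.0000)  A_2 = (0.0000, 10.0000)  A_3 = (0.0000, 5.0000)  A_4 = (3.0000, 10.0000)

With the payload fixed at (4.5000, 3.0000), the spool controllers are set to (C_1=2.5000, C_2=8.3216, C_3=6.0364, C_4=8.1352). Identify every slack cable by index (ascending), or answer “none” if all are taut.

cable 1: √((1.5000)²+(2.0000)²)=2.5000, C_1=2.5000: taut
cable 2: √((-4.5000)²+(7.0000)²)=8.3217, C_2=8.3216: taut
cable 3: √((-4.5000)²+(2.0000)²)=4.9244, C_3=6.0364: slack
cable 4: √((-1.5000)²+(7.0000)²)=7.1589, C_4=8.1352: slack

3, 4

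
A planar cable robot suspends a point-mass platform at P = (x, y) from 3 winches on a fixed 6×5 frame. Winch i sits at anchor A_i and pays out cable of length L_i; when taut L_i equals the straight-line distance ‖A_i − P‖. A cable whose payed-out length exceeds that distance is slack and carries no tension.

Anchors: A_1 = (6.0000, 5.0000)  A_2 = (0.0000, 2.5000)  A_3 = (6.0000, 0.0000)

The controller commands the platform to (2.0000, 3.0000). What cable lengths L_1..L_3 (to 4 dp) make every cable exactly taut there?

(4.4721, 2.0616, 5.0000)

L_1: Δ = A_1−P = (4.0000, 2.0000) → ‖Δ‖ = √20.0000 = 4.4721
L_2: Δ = A_2−P = (-2.0000, -0.5000) → ‖Δ‖ = √4.2500 = 2.0616
L_3: Δ = A_3−P = (4.0000, -3.0000) → ‖Δ‖ = √25.0000 = 5.0000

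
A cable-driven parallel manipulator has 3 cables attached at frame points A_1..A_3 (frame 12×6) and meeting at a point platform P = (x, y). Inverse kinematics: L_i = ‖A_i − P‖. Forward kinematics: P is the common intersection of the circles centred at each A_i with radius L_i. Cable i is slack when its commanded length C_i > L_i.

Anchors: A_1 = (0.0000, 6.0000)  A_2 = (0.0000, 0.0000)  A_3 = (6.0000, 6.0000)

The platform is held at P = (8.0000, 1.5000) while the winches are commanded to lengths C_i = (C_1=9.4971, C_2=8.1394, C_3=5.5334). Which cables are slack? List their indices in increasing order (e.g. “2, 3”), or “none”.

1, 3

i=1: geometric 9.1788 vs commanded 9.4971 ⇒ slack
i=2: geometric 8.1394 vs commanded 8.1394 ⇒ taut
i=3: geometric 4.9244 vs commanded 5.5334 ⇒ slack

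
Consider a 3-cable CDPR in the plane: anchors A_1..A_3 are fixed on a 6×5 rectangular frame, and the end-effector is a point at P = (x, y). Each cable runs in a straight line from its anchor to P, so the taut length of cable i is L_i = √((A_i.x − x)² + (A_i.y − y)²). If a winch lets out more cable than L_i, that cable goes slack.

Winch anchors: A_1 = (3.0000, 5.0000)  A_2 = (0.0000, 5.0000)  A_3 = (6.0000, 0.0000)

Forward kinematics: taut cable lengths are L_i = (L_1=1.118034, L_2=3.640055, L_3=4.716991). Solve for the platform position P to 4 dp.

(3.5000, 4.0000)

each cable: (A_i−P)·(A_i−P) = L_i²; let k_i = ‖A_i‖²−L_i²
k_1 = 9.0000+25.0000−1.2500 = 32.7500
row 1: 6.0000x + 0.0000y = 21.0000  (k_2=11.7500)
row 2: -6.0000x + 10.0000y = 19.0000  (k_3=13.7500)
Cramer on rows 1–2 → x = 3.5000, y = 4.0000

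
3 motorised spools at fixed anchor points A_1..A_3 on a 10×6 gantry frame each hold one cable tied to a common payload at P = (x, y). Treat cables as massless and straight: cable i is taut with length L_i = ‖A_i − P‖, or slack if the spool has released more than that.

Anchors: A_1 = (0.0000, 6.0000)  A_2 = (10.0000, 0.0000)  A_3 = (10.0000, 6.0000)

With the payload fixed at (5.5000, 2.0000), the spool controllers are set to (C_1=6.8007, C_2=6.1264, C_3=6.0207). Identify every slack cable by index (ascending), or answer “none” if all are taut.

2

cable 1: L_1 = ‖A_1−P‖ = 6.8007;  C_1 = 6.8007 → taut
cable 2: L_2 = ‖A_2−P‖ = 4.9244;  C_2 = 6.1264 → slack
cable 3: L_3 = ‖A_3−P‖ = 6.0208;  C_3 = 6.0207 → taut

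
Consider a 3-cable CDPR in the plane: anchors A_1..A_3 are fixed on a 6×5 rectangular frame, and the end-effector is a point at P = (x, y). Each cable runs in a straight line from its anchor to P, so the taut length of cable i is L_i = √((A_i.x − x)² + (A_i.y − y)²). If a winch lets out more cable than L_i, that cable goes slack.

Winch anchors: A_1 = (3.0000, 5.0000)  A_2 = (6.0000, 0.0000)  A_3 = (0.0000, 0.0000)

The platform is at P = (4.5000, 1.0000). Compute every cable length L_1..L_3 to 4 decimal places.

L_1: Δ = A_1−P = (-1.5000, 4.0000) → ‖Δ‖ = √18.2500 = 4.2720
L_2: Δ = A_2−P = (1.5000, -1.0000) → ‖Δ‖ = √3.2500 = 1.8028
L_3: Δ = A_3−P = (-4.5000, -1.0000) → ‖Δ‖ = √21.2500 = 4.6098

(4.2720, 1.8028, 4.6098)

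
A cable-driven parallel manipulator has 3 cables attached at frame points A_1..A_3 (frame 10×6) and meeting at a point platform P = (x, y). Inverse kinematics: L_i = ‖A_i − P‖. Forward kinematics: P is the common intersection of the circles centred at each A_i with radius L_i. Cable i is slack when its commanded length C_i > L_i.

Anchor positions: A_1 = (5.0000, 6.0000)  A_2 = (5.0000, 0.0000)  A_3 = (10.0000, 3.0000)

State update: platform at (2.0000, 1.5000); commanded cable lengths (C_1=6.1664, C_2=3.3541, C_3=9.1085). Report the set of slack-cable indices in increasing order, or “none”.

1, 3

cable 1: L_1 = ‖A_1−P‖ = 5.4083;  C_1 = 6.1664 → slack
cable 2: L_2 = ‖A_2−P‖ = 3.3541;  C_2 = 3.3541 → taut
cable 3: L_3 = ‖A_3−P‖ = 8.1394;  C_3 = 9.1085 → slack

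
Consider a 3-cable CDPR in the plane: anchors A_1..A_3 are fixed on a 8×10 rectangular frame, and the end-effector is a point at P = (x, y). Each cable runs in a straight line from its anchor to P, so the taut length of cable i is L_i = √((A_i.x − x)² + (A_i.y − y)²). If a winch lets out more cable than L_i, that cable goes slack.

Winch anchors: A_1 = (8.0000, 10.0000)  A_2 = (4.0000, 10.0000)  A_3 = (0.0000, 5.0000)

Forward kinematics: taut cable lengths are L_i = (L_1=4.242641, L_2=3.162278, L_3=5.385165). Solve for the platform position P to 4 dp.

(5.0000, 7.0000)

expand ‖A_i−P‖²=L_i² and subtract eq 1 (c_i ≔ ‖A_i‖²−L_i²)
c_1 = 64.0000+100.0000−18.0000 = 146.0000
eq1−eq2 → [8.0000  0.0000]·P = 40.0000
eq1−eq3 → [16.0000  10.0000]·P = 150.0000
2×2 solve → P = (5.0000, 7.0000)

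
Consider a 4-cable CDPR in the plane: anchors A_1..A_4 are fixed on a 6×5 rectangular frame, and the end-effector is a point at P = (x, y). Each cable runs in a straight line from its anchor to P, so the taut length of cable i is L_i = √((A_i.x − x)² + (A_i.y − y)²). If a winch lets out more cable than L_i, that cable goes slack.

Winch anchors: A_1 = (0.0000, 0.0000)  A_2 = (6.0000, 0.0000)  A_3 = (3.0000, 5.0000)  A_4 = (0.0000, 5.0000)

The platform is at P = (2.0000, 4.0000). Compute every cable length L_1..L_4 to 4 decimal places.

(4.4721, 5.6569, 1.4142, 2.2361)

L_1: Δ = A_1−P = (-2.0000, -4.0000) → ‖Δ‖ = √20.0000 = 4.4721
L_2: Δ = A_2−P = (4.0000, -4.0000) → ‖Δ‖ = √32.0000 = 5.6569
L_3: Δ = A_3−P = (1.0000, 1.0000) → ‖Δ‖ = √2.0000 = 1.4142
L_4: Δ = A_4−P = (-2.0000, 1.0000) → ‖Δ‖ = √5.0000 = 2.2361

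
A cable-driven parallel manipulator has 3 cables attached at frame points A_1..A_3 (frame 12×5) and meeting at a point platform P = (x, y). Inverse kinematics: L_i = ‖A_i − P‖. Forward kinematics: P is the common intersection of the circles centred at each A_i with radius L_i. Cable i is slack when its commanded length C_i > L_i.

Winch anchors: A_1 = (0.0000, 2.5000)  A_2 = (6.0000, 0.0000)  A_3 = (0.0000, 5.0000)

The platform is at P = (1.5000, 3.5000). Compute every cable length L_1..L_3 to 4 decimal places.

(1.8028, 5.7009, 2.1213)

L_1 = √((0.0000−1.5000)² + (2.5000−3.5000)²) = 1.8028
L_2 = √((6.0000−1.5000)² + (0.0000−3.5000)²) = 5.7009
L_3 = √((0.0000−1.5000)² + (5.0000−3.5000)²) = 2.1213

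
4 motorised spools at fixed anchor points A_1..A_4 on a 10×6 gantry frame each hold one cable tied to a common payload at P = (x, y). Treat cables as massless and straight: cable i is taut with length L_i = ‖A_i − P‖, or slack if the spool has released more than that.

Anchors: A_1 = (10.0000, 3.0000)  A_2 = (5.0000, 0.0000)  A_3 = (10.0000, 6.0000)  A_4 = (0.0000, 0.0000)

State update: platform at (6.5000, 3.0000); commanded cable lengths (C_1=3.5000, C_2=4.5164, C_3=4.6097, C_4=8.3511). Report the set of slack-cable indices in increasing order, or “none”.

2, 4

i=1: geometric 3.5000 vs commanded 3.5000 ⇒ taut
i=2: geometric 3.3541 vs commanded 4.5164 ⇒ slack
i=3: geometric 4.6098 vs commanded 4.6097 ⇒ taut
i=4: geometric 7.1589 vs commanded 8.3511 ⇒ slack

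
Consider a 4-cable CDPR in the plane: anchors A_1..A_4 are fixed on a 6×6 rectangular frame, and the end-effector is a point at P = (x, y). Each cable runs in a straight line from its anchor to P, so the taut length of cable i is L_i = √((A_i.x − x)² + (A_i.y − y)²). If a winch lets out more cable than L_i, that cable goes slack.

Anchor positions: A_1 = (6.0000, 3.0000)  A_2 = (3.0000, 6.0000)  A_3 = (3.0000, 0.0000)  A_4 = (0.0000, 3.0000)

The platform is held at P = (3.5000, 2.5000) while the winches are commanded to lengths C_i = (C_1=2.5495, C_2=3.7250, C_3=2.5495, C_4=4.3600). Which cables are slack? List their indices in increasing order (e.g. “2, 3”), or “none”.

2, 4

cable 1: √((2.5000)²+(0.5000)²)=2.5495, C_1=2.5495: taut
cable 2: √((-0.5000)²+(3.5000)²)=3.5355, C_2=3.7250: slack
cable 3: √((-0.5000)²+(-2.5000)²)=2.5495, C_3=2.5495: taut
cable 4: √((-3.5000)²+(0.5000)²)=3.5355, C_4=4.3600: slack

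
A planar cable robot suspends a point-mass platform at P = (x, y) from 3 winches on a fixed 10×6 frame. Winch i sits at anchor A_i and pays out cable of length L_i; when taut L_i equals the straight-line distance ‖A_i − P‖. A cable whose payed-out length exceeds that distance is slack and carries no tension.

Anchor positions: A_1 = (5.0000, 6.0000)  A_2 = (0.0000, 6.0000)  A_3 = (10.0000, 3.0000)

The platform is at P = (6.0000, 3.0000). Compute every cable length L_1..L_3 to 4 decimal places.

(3.1623, 6.7082, 4.0000)

L_1: Δ = A_1−P = (-1.0000, 3.0000) → ‖Δ‖ = √10.0000 = 3.1623
L_2: Δ = A_2−P = (-6.0000, 3.0000) → ‖Δ‖ = √45.0000 = 6.7082
L_3: Δ = A_3−P = (4.0000, 0.0000) → ‖Δ‖ = √16.0000 = 4.0000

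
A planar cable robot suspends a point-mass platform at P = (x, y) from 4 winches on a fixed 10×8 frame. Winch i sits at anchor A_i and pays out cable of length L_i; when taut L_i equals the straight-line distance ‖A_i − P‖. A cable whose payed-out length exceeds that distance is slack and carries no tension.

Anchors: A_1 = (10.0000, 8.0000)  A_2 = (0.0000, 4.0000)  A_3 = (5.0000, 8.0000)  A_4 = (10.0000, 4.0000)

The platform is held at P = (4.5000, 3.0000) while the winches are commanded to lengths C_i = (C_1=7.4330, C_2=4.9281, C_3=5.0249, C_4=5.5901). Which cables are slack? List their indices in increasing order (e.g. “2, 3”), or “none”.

cable 1: √((5.5000)²+(5.0000)²)=7.4330, C_1=7.4330: taut
cable 2: √((-4.5000)²+(1.0000)²)=4.6098, C_2=4.9281: slack
cable 3: √((0.5000)²+(5.0000)²)=5.0249, C_3=5.0249: taut
cable 4: √((5.5000)²+(1.0000)²)=5.5902, C_4=5.5901: taut

2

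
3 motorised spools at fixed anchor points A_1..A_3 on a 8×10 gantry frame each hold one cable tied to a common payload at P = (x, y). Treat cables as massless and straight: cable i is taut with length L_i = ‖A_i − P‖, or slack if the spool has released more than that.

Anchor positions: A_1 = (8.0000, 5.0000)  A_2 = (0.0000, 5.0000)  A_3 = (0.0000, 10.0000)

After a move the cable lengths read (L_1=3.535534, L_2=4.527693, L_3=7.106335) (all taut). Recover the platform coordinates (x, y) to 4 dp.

(4.5000, 4.5000)

expand ‖A_i−P‖²=L_i² and subtract eq 1 (q_i ≔ ‖A_i‖²−L_i²)
q_1 = 64.0000+25.0000−12.5000 = 76.5000
eq1−eq2 → [16.0000  0.0000]·P = 72.0000
eq1−eq3 → [16.0000  -10.0000]·P = 27.0000
2×2 solve → P = (4.5000, 4.5000)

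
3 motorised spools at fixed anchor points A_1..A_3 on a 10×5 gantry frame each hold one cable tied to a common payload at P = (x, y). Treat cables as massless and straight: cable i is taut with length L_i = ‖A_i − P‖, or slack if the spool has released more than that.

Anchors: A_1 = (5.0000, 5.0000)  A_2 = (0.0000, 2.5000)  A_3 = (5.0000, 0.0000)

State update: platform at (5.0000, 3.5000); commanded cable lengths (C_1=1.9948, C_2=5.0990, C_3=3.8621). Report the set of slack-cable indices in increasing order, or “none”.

1, 3

cable 1: L_1 = ‖A_1−P‖ = 1.5000;  C_1 = 1.9948 → slack
cable 2: L_2 = ‖A_2−P‖ = 5.0990;  C_2 = 5.0990 → taut
cable 3: L_3 = ‖A_3−P‖ = 3.5000;  C_3 = 3.8621 → slack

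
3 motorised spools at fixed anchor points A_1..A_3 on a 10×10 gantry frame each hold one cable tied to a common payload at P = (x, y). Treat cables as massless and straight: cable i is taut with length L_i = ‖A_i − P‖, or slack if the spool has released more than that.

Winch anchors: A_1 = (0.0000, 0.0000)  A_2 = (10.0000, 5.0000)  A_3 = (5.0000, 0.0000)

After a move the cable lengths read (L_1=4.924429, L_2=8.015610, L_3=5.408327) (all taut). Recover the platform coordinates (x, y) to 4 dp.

(2.0000, 4.5000)

each cable: (A_i−P)·(A_i−P) = L_i²; let q_i = ‖A_i‖²−L_i²
q_1 = 0.0000+0.0000−24.2500 = -24.2500
row 1: -20.0000x − 10.0000y = -85.0000  (q_2=60.7500)
row 2: -10.0000x + 0.0000y = -20.0000  (q_3=-4.2500)
Cramer on rows 1–2 → x = 2.0000, y = 4.5000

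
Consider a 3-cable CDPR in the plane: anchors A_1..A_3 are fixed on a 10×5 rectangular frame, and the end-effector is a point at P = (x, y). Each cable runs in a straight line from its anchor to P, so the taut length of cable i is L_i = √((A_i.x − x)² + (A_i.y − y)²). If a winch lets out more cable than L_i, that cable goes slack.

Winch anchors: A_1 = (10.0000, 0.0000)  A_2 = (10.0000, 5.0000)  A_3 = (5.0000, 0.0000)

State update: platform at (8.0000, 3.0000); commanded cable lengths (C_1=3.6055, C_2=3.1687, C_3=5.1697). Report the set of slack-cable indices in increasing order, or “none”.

2, 3

i=1: geometric 3.6056 vs commanded 3.6055 ⇒ taut
i=2: geometric 2.8284 vs commanded 3.1687 ⇒ slack
i=3: geometric 4.2426 vs commanded 5.1697 ⇒ slack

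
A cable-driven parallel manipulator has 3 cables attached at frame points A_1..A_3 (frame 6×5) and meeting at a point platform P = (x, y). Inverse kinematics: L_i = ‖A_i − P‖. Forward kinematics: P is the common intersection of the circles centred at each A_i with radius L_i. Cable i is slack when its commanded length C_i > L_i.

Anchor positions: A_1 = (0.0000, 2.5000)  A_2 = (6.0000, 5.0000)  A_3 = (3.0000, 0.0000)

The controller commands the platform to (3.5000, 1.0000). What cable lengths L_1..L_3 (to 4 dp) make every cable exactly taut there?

L_1: Δ = A_1−P = (-3.5000, 1.5000) → ‖Δ‖ = √14.5000 = 3.8079
L_2: Δ = A_2−P = (2.5000, 4.0000) → ‖Δ‖ = √22.2500 = 4.7170
L_3: Δ = A_3−P = (-0.5000, -1.0000) → ‖Δ‖ = √1.2500 = 1.1180

(3.8079, 4.7170, 1.1180)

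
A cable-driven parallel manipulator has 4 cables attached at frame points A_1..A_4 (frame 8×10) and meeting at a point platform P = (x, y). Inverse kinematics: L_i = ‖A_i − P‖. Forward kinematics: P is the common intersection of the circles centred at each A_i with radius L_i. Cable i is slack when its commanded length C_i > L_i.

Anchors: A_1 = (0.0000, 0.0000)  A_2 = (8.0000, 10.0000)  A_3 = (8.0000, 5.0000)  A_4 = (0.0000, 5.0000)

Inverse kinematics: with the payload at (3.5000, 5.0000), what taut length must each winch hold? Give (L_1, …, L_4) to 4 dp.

(6.1033, 6.7268, 4.5000, 3.5000)

cable 1: Δx=-3.5000, Δy=-5.0000; L_1 = √(Δx²+Δy²) = 6.1033
cable 2: Δx=4.5000, Δy=5.0000; L_2 = √(Δx²+Δy²) = 6.7268
cable 3: Δx=4.5000, Δy=0.0000; L_3 = √(Δx²+Δy²) = 4.5000
cable 4: Δx=-3.5000, Δy=0.0000; L_4 = √(Δx²+Δy²) = 3.5000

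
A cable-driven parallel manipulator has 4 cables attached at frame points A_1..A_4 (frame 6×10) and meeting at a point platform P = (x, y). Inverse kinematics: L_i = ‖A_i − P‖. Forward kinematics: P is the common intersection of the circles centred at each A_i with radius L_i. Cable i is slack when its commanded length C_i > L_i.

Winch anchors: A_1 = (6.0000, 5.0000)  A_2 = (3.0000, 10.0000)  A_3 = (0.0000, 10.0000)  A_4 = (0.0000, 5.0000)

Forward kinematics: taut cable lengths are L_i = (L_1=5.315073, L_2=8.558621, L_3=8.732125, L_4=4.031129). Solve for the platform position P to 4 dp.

expand ‖A_i−P‖²=L_i² and subtract eq 1 (k_i ≔ ‖A_i‖²−L_i²)
k_1 = 36.0000+25.0000−28.2500 = 32.7500
eq1−eq2 → [6.0000  -10.0000]·P = -3.0000
eq1−eq3 → [12.0000  -10.0000]·P = 9.0000
eq1−eq4 → [12.0000  0.0000]·P = 24.0000
2×2 solve → P = (2.0000, 1.5000)
check cable 4: ‖A_4−P‖² = 16.2500 ≈ L_4² = 16.2500 ✓

(2.0000, 1.5000)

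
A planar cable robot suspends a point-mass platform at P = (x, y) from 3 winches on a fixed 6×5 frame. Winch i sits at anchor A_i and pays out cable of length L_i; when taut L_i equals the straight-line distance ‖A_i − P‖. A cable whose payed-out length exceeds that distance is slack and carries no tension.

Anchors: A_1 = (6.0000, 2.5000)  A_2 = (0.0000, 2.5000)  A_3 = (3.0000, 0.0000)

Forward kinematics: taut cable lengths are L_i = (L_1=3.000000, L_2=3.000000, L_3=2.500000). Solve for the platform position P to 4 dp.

each cable: (A_i−P)·(A_i−P) = L_i²; let q_i = ‖A_i‖²−L_i²
q_1 = 36.0000+6.2500−9.0000 = 33.2500
row 1: 12.0000x + 0.0000y = 36.0000  (q_2=-2.7500)
row 2: 6.0000x + 5.0000y = 30.5000  (q_3=2.7500)
Cramer on rows 1–2 → x = 3.0000, y = 2.5000

(3.0000, 2.5000)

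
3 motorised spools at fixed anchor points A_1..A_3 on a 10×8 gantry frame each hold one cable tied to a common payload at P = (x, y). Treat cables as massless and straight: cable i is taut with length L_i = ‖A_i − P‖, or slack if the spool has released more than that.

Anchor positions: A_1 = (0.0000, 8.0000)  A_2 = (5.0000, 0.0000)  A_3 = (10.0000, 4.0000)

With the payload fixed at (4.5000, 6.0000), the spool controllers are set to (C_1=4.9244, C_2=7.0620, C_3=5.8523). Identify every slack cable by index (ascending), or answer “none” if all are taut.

i=1: geometric 4.9244 vs commanded 4.9244 ⇒ taut
i=2: geometric 6.0208 vs commanded 7.0620 ⇒ slack
i=3: geometric 5.8523 vs commanded 5.8523 ⇒ taut

2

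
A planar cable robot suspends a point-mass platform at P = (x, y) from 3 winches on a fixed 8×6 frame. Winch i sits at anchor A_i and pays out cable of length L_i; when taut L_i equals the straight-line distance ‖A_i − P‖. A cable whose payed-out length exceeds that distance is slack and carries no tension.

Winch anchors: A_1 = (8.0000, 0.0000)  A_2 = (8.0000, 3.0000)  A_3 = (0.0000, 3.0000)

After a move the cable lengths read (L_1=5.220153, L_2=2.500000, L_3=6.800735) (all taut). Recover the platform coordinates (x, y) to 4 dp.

expand ‖A_i−P‖²=L_i² and subtract eq 1 (c_i ≔ ‖A_i‖²−L_i²)
c_1 = 64.0000+0.0000−27.2500 = 36.7500
eq1−eq2 → [0.0000  -6.0000]·P = -30.0000
eq1−eq3 → [16.0000  -6.0000]·P = 74.0000
2×2 solve → P = (6.5000, 5.0000)

(6.5000, 5.0000)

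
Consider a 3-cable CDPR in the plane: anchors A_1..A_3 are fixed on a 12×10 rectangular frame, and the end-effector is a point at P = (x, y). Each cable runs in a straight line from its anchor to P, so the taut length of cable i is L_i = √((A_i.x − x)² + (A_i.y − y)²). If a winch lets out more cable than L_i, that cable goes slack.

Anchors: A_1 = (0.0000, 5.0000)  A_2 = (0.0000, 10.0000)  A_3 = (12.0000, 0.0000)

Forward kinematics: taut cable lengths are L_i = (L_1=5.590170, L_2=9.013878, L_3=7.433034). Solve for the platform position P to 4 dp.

(5.0000, 2.5000)

each cable: (A_i−P)·(A_i−P) = L_i²; let c_i = ‖A_i‖²−L_i²
c_1 = 0.0000+25.0000−31.2500 = -6.2500
row 1: 0.0000x − 10.0000y = -25.0000  (c_2=18.7500)
row 2: -24.0000x + 10.0000y = -95.0000  (c_3=88.7500)
Cramer on rows 1–2 → x = 5.0000, y = 2.5000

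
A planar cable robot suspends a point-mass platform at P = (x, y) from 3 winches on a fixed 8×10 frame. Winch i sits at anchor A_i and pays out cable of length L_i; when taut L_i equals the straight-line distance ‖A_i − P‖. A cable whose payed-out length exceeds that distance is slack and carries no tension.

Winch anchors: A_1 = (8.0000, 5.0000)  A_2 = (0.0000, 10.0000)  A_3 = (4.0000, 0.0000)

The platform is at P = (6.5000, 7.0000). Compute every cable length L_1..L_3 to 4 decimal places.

cable 1: Δx=1.5000, Δy=-2.0000; L_1 = √(Δx²+Δy²) = 2.5000
cable 2: Δx=-6.5000, Δy=3.0000; L_2 = √(Δx²+Δy²) = 7.1589
cable 3: Δx=-2.5000, Δy=-7.0000; L_3 = √(Δx²+Δy²) = 7.4330

(2.5000, 7.1589, 7.4330)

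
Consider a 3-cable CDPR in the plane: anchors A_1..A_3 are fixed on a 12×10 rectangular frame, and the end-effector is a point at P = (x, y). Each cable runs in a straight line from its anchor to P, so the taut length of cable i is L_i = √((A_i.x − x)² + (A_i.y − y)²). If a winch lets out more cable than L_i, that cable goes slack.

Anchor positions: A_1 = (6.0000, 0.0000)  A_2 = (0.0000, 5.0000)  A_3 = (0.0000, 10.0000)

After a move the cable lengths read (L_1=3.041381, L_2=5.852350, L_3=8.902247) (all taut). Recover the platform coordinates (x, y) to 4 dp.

each cable: (A_i−P)·(A_i−P) = L_i²; let k_i = ‖A_i‖²−L_i²
k_1 = 36.0000+0.0000−9.2500 = 26.7500
row 1: 12.0000x − 10.0000y = 36.0000  (k_2=-9.2500)
row 2: 12.0000x − 20.0000y = 6.0000  (k_3=20.7500)
Cramer on rows 1–2 → x = 5.5000, y = 3.0000

(5.5000, 3.0000)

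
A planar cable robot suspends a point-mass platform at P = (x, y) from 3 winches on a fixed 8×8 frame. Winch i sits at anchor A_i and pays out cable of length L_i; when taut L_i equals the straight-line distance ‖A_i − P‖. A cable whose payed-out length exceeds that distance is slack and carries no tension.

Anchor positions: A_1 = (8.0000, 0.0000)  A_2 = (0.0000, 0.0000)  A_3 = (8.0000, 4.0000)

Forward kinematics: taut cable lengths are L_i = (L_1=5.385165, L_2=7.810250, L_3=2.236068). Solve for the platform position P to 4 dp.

(6.0000, 5.0000)

circle eqns → linear via eq_j − eq_1; set k_j = A_j·A_j − L_j²
k_1 = 64.0000+0.0000−29.0000 = 35.0000
16.0000·x + 0.0000·y = k_1−k_2 = 96.0000
0.0000·x − 8.0000·y = k_1−k_3 = -40.0000
solve first two rows → x=6.0000, y=5.0000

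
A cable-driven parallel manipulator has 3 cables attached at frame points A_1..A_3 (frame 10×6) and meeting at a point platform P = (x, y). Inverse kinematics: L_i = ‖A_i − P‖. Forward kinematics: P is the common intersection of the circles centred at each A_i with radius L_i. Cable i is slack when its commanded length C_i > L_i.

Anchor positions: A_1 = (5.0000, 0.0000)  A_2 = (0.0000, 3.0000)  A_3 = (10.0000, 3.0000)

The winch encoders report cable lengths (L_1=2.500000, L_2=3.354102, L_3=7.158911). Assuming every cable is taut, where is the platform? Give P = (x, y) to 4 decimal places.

each cable: (A_i−P)·(A_i−P) = L_i²; let k_i = ‖A_i‖²−L_i²
k_1 = 25.0000+0.0000−6.2500 = 18.7500
row 1: 10.0000x − 6.0000y = 21.0000  (k_2=-2.2500)
row 2: -10.0000x − 6.0000y = -39.0000  (k_3=57.7500)
Cramer on rows 1–2 → x = 3.0000, y = 1.5000

(3.0000, 1.5000)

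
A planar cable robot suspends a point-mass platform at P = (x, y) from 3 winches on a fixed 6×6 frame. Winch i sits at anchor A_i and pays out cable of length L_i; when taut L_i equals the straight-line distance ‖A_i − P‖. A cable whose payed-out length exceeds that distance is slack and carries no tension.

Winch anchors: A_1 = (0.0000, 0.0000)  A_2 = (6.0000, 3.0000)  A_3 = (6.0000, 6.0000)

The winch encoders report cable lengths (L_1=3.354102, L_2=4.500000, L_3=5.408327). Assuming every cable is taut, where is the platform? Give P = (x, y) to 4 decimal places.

(1.5000, 3.0000)

circle eqns → linear via eq_j − eq_1; set q_j = A_j·A_j − L_j²
q_1 = 0.0000+0.0000−11.2500 = -11.2500
-12.0000·x − 6.0000·y = q_1−q_2 = -36.0000
-12.0000·x − 12.0000·y = q_1−q_3 = -54.0000
solve first two rows → x=1.5000, y=3.0000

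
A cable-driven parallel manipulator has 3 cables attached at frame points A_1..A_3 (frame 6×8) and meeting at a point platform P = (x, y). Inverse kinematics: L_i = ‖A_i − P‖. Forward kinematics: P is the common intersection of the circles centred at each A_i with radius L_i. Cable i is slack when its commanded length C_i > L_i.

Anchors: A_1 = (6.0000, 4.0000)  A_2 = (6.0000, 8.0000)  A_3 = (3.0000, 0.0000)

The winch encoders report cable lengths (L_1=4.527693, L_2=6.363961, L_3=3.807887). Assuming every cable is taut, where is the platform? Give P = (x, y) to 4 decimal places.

(1.5000, 3.5000)

circle eqns → linear via eq_j − eq_1; set q_j = A_j·A_j − L_j²
q_1 = 36.0000+16.0000−20.5000 = 31.5000
0.0000·x − 8.0000·y = q_1−q_2 = -28.0000
6.0000·x + 8.0000·y = q_1−q_3 = 37.0000
solve first two rows → x=1.5000, y=3.5000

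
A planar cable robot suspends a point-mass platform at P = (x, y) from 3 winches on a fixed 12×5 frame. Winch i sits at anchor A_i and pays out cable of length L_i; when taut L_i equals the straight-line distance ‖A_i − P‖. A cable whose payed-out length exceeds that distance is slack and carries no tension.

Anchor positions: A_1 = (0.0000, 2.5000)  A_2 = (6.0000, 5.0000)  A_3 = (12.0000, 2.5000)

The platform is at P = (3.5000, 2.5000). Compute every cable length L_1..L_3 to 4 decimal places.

(3.5000, 3.5355, 8.5000)

cable 1: Δx=-3.5000, Δy=0.0000; L_1 = √(Δx²+Δy²) = 3.5000
cable 2: Δx=2.5000, Δy=2.5000; L_2 = √(Δx²+Δy²) = 3.5355
cable 3: Δx=8.5000, Δy=0.0000; L_3 = √(Δx²+Δy²) = 8.5000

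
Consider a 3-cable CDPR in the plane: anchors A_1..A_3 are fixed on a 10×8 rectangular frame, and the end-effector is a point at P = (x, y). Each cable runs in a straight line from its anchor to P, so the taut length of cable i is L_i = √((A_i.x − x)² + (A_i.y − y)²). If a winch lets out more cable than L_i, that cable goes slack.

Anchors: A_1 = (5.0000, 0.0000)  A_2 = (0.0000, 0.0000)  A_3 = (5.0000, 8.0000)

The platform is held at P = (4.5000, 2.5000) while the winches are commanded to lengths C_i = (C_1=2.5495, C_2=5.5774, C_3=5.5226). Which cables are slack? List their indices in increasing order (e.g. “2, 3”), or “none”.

2

i=1: geometric 2.5495 vs commanded 2.5495 ⇒ taut
i=2: geometric 5.1478 vs commanded 5.5774 ⇒ slack
i=3: geometric 5.5227 vs commanded 5.5226 ⇒ taut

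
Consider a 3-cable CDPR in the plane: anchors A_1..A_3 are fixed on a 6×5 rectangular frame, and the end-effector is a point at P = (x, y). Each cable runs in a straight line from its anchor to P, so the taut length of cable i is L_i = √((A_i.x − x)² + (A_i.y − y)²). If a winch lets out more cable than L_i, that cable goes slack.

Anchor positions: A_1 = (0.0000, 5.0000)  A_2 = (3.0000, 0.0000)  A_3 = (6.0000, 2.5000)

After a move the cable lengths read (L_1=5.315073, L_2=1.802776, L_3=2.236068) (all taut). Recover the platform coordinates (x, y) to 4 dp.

expand ‖A_i−P‖²=L_i² and subtract eq 1 (q_i ≔ ‖A_i‖²−L_i²)
q_1 = 0.0000+25.0000−28.2500 = -3.2500
eq1−eq2 → [-6.0000  10.0000]·P = -9.0000
eq1−eq3 → [-12.0000  5.0000]·P = -40.5000
2×2 solve → P = (4.0000, 1.5000)

(4.0000, 1.5000)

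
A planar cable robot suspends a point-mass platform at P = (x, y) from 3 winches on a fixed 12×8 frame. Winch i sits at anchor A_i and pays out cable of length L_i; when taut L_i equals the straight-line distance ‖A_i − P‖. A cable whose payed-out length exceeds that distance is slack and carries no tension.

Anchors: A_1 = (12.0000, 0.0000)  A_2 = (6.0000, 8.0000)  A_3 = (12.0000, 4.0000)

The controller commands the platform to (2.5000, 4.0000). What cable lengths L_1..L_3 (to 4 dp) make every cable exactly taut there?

(10.3078, 5.3151, 9.5000)

cable 1: Δx=9.5000, Δy=-4.0000; L_1 = √(Δx²+Δy²) = 10.3078
cable 2: Δx=3.5000, Δy=4.0000; L_2 = √(Δx²+Δy²) = 5.3151
cable 3: Δx=9.5000, Δy=0.0000; L_3 = √(Δx²+Δy²) = 9.5000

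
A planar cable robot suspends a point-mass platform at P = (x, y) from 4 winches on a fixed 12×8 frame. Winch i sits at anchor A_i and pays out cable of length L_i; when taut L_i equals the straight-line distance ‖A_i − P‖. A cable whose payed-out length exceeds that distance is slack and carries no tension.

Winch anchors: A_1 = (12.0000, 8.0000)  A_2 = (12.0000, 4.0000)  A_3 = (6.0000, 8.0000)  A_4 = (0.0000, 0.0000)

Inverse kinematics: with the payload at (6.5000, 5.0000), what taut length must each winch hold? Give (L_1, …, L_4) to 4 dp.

(6.2650, 5.5902, 3.0414, 8.2006)

L_1 = √((12.0000−6.5000)² + (8.0000−5.0000)²) = 6.2650
L_2 = √((12.0000−6.5000)² + (4.0000−5.0000)²) = 5.5902
L_3 = √((6.0000−6.5000)² + (8.0000−5.0000)²) = 3.0414
L_4 = √((0.0000−6.5000)² + (0.0000−5.0000)²) = 8.2006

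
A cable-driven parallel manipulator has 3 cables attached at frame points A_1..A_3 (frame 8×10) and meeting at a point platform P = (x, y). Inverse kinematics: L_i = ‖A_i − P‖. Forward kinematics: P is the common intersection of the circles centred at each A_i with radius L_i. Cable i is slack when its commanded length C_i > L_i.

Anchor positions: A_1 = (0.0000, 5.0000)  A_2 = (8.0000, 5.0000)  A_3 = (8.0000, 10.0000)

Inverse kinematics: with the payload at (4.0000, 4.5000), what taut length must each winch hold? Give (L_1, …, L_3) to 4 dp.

cable 1: Δx=-4.0000, Δy=0.5000; L_1 = √(Δx²+Δy²) = 4.0311
cable 2: Δx=4.0000, Δy=0.5000; L_2 = √(Δx²+Δy²) = 4.0311
cable 3: Δx=4.0000, Δy=5.5000; L_3 = √(Δx²+Δy²) = 6.8007

(4.0311, 4.0311, 6.8007)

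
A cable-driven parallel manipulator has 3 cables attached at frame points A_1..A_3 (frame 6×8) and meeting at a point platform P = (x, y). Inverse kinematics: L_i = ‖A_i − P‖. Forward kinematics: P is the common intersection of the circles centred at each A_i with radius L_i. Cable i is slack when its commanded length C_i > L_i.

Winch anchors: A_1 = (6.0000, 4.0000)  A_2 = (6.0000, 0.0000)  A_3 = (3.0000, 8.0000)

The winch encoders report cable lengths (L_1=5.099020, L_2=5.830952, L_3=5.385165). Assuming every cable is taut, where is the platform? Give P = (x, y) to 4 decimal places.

circle eqns → linear via eq_j − eq_1; set k_j = A_j·A_j − L_j²
k_1 = 36.0000+16.0000−26.0000 = 26.0000
0.0000·x + 8.0000·y = k_1−k_2 = 24.0000
6.0000·x − 8.0000·y = k_1−k_3 = -18.0000
solve first two rows → x=1.0000, y=3.0000

(1.0000, 3.0000)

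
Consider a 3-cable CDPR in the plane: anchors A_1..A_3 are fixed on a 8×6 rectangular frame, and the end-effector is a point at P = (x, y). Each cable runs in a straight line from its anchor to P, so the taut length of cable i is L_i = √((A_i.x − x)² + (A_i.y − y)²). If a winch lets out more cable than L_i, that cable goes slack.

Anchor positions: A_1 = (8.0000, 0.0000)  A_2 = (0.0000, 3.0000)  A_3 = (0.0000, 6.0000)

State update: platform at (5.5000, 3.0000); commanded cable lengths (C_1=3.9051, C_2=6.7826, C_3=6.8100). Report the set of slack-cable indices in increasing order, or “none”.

cable 1: L_1 = ‖A_1−P‖ = 3.9051;  C_1 = 3.9051 → taut
cable 2: L_2 = ‖A_2−P‖ = 5.5000;  C_2 = 6.7826 → slack
cable 3: L_3 = ‖A_3−P‖ = 6.2650;  C_3 = 6.8100 → slack

2, 3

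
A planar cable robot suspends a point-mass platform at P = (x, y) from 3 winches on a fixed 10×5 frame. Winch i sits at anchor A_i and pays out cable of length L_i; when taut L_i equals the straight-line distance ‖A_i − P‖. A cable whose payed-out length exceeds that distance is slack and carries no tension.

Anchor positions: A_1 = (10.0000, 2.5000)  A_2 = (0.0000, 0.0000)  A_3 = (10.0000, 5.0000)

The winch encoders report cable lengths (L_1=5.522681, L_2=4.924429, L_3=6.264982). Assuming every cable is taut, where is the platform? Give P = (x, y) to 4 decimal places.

(4.5000, 2.0000)

circle eqns → linear via eq_j − eq_1; set k_j = A_j·A_j − L_j²
k_1 = 100.0000+6.2500−30.5000 = 75.7500
20.0000·x + 5.0000·y = k_1−k_2 = 100.0000
0.0000·x − 5.0000·y = k_1−k_3 = -10.0000
solve first two rows → x=4.5000, y=2.0000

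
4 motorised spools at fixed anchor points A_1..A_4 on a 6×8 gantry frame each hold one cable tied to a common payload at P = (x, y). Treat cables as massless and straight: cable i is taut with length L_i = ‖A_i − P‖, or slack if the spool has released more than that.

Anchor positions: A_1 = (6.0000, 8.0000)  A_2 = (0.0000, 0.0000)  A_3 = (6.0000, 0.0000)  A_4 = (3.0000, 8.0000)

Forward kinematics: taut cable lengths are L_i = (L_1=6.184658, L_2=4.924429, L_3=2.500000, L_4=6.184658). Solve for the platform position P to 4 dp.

(4.5000, 2.0000)

circle eqns → linear via eq_j − eq_1; set c_j = A_j·A_j − L_j²
c_1 = 36.0000+64.0000−38.2500 = 61.7500
12.0000·x + 16.0000·y = c_1−c_2 = 86.0000
0.0000·x + 16.0000·y = c_1−c_3 = 32.0000
6.0000·x + 0.0000·y = c_1−c_4 = 27.0000
solve first two rows → x=4.5000, y=2.0000
check cable 4: ‖A_4−P‖² = 38.2500 ≈ L_4² = 38.2500 ✓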